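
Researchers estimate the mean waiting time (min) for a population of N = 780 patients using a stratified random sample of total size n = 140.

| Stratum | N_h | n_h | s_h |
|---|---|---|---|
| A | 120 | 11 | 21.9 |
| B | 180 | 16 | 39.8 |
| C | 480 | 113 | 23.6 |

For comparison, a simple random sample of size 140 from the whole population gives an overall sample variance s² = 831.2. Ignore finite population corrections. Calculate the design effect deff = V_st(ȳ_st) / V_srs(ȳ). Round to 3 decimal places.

deff ≈ 1.376

V̂(ȳ_st) = Σ W_h² s_h²/n_h, with W_h = N_h/N and N = 780:
  stratum A: (120/780)²·21.9²/11 = 1.03197
  stratum B: (180/780)²·39.8²/16 = 5.27232
  stratum C: (480/780)²·23.6²/113 = 1.86655
V_st = 8.17084
V_srs = s²/n = 831.2/140 = 5.93714
deff = V_st / V_srs = 8.17084/5.93714 = 1.3762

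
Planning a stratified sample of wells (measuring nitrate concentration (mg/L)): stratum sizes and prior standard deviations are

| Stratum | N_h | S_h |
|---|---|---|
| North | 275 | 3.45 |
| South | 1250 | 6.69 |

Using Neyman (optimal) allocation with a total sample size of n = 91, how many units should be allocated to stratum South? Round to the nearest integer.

82

Neyman allocation: n_h = n · N_h S_h / Σ N_i S_i, with n = 91.
  stratum North: N_h·S_h = 275·3.45 = 948.75
  stratum South: N_h·S_h = 1250·6.69 = 8362.50
Σ N_h S_h = 9311.25
n for stratum South = 91·8362.50/9311.25 = 81.728 → 82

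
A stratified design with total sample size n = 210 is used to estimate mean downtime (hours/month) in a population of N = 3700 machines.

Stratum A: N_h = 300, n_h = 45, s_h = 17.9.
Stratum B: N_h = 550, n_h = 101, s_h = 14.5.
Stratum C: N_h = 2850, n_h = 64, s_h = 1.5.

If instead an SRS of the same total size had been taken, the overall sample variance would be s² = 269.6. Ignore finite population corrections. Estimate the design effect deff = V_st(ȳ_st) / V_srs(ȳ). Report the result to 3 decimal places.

V̂(ȳ_st) = Σ W_h² s_h²/n_h, with W_h = N_h/N and N = 3700:
  stratum A: (300/3700)²·17.9²/45 = 0.0468093
  stratum B: (550/3700)²·14.5²/101 = 0.0459977
  stratum C: (2850/3700)²·1.5²/64 = 0.0208588
V_st = 0.113666
V_srs = s²/n = 269.6/210 = 1.28381
deff = V_st / V_srs = 0.113666/1.28381 = 0.0885

deff ≈ 0.089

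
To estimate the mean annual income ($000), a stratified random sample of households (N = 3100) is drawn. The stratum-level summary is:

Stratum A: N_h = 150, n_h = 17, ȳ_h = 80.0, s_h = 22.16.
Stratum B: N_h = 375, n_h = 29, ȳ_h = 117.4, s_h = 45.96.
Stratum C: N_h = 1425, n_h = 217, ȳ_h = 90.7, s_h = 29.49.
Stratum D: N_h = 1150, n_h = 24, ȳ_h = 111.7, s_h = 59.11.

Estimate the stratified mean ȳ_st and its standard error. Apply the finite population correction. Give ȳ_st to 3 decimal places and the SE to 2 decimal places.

ȳ_st = Σ W_h ȳ_h = (150·80.0 + 375·117.4 + 1425·90.7 + 1150·111.7)/3100 = 101.20242
V̂(ȳ_st) = Σ W_h² (1 − n_h/N_h) s_h²/n_h, with W_h = N_h/N and N = 3100:
  stratum A: (150/3100)²·(1 − 17/150)·22.16²/17 = 0.0599667
  stratum B: (375/3100)²·(1 − 29/375)·45.96²/29 = 0.983436
  stratum C: (1425/3100)²·(1 − 217/1425)·29.49²/217 = 0.717874
  stratum D: (1150/3100)²·(1 − 24/1150)·59.11²/24 = 19.6166
V̂(ȳ_st) = 21.3779
SE(ȳ_st) = √21.3779 = 4.62362

ȳ_st ≈ 101.202, SE ≈ 4.62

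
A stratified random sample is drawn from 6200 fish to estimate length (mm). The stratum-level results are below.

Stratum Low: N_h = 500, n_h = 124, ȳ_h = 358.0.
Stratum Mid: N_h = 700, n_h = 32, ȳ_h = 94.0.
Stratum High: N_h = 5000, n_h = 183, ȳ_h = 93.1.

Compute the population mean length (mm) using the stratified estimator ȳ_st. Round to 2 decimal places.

N = Σ N_h = 6200. Stratum weights W_h = N_h/N.
ȳ_st = (500·358.0 + 700·94.0 + 5000·93.1) / 6200 = 114.5645

ȳ_st ≈ 114.56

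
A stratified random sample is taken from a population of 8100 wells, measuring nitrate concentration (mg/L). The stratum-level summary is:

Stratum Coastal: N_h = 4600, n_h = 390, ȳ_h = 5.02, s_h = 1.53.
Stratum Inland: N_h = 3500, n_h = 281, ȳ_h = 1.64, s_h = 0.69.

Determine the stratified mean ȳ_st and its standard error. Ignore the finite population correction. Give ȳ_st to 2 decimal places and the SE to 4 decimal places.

ȳ_st ≈ 3.56, SE ≈ 0.0475

ȳ_st = Σ W_h ȳ_h = (4600·5.02 + 3500·1.64)/8100 = 3.55951
V̂(ȳ_st) = Σ W_h² s_h²/n_h, with W_h = N_h/N and N = 8100:
  stratum Coastal: (4600/8100)²·1.53²/390 = 0.00193582
  stratum Inland: (3500/8100)²·0.69²/281 = 0.000316343
V̂(ȳ_st) = 0.00225216
SE(ȳ_st) = √0.00225216 = 0.0474569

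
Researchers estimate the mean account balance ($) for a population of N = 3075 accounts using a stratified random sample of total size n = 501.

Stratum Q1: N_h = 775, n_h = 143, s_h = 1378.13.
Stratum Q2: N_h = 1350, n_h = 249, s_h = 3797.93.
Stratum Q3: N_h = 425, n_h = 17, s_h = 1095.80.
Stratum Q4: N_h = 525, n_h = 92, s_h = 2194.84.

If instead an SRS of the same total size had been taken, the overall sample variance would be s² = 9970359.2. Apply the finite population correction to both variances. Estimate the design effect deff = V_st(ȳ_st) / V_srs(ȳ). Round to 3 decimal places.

deff ≈ 0.741

V̂(ȳ_st) = Σ W_h² (1 − n_h/N_h) s_h²/n_h, with W_h = N_h/N and N = 3075:
  stratum Q1: (775/3075)²·(1 − 143/775)·1378.13²/143 = 687.975
  stratum Q2: (1350/3075)²·(1 − 249/1350)·3797.93²/249 = 9105.95
  stratum Q3: (425/3075)²·(1 − 17/425)·1095.80²/17 = 1295.31
  stratum Q4: (525/3075)²·(1 − 92/525)·2194.84²/92 = 1258.85
V_st = 12348.1
V_srs = (1 − 501/3075)·9970359.2/501 = 16658.5
deff = V_st / V_srs = 12348.1/16658.5 = 0.7412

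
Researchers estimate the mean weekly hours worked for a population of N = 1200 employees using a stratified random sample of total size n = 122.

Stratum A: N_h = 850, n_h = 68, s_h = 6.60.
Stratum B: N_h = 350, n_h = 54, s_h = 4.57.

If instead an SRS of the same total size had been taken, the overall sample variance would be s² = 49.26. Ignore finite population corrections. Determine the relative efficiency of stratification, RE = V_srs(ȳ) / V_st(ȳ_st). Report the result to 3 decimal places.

RE ≈ 1.140

V̂(ȳ_st) = Σ W_h² s_h²/n_h, with W_h = N_h/N and N = 1200:
  stratum A: (850/1200)²·6.60²/68 = 0.321406
  stratum B: (350/1200)²·4.57²/54 = 0.0329012
V_st = 0.354307
V_srs = s²/n = 49.26/122 = 0.40377
Relative efficiency = V_srs / V_st = 0.40377/0.354307 = 1.1396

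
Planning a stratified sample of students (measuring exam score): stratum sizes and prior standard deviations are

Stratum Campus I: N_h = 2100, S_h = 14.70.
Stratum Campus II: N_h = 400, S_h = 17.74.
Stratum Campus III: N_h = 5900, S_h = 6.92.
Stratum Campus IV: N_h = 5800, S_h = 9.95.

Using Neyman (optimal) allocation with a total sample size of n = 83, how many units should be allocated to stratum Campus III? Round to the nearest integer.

25

Neyman allocation: n_h = n · N_h S_h / Σ N_i S_i, with n = 83.
  stratum Campus I: N_h·S_h = 2100·14.70 = 30870.00
  stratum Campus II: N_h·S_h = 400·17.74 = 7096.00
  stratum Campus III: N_h·S_h = 5900·6.92 = 40828.00
  stratum Campus IV: N_h·S_h = 5800·9.95 = 57710.00
Σ N_h S_h = 136504.00
n for stratum Campus III = 83·40828.00/136504.00 = 24.825 → 25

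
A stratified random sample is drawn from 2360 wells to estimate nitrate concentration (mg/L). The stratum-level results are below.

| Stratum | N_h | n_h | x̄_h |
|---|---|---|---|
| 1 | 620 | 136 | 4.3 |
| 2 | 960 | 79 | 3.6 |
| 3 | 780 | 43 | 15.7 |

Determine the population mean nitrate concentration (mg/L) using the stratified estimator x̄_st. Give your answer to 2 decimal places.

x̄_st ≈ 7.78

N = Σ N_h = 2360. Stratum weights W_h = N_h/N.
x̄_st = (620·4.3 + 960·3.6 + 780·15.7) / 2360 = 7.7831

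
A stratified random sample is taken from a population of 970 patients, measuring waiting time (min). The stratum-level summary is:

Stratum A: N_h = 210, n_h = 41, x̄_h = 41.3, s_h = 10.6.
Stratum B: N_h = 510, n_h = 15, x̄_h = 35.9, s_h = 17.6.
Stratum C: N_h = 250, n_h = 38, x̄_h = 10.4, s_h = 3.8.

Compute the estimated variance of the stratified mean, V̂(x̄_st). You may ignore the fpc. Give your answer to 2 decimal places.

V̂(x̄_st) ≈ 5.86

V̂(x̄_st) = Σ W_h² s_h²/n_h, with W_h = N_h/N and N = 970:
  stratum A: (210/970)²·10.6²/41 = 0.128447
  stratum B: (510/970)²·17.6²/15 = 5.70862
  stratum C: (250/970)²·3.8²/38 = 0.0252418
V̂(x̄_st) = 5.86231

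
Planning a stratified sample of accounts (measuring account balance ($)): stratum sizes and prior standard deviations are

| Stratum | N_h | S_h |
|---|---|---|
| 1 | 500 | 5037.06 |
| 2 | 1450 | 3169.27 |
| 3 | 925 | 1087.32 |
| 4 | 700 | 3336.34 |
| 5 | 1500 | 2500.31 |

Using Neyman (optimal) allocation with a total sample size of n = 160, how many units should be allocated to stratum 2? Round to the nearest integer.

52

Neyman allocation: n_h = n · N_h S_h / Σ N_i S_i, with n = 160.
  stratum 1: N_h·S_h = 500·5037.06 = 2518530.00
  stratum 2: N_h·S_h = 1450·3169.27 = 4595441.50
  stratum 3: N_h·S_h = 925·1087.32 = 1005771.00
  stratum 4: N_h·S_h = 700·3336.34 = 2335438.00
  stratum 5: N_h·S_h = 1500·2500.31 = 3750465.00
Σ N_h S_h = 14205645.50
n for stratum 2 = 160·4595441.50/14205645.50 = 51.759 → 52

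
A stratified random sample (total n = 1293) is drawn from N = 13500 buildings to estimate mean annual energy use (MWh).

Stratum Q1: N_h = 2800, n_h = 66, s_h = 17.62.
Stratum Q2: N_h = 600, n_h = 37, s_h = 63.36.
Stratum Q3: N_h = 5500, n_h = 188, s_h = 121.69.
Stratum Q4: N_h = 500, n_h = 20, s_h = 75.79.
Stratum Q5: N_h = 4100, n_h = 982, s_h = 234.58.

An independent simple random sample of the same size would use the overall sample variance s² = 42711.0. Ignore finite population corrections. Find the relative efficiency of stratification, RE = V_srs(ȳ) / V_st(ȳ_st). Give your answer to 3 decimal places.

RE ≈ 1.734

V̂(ȳ_st) = Σ W_h² s_h²/n_h, with W_h = N_h/N and N = 13500:
  stratum Q1: (2800/13500)²·17.62²/66 = 0.202356
  stratum Q2: (600/13500)²·63.36²/37 = 0.21432
  stratum Q3: (5500/13500)²·121.69²/188 = 13.074
  stratum Q4: (500/13500)²·75.79²/20 = 0.393973
  stratum Q5: (4100/13500)²·234.58²/982 = 5.16857
V_st = 19.0533
V_srs = s²/n = 42711.0/1293 = 33.0325
Relative efficiency = V_srs / V_st = 33.0325/19.0533 = 1.7337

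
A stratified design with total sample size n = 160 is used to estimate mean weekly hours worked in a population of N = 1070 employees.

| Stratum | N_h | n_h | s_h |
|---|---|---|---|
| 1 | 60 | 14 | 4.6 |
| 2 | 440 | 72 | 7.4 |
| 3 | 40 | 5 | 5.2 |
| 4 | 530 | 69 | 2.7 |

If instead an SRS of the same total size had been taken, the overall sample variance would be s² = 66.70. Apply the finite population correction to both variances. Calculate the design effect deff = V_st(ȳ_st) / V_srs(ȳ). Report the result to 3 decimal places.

deff ≈ 0.396

V̂(ȳ_st) = Σ W_h² (1 − n_h/N_h) s_h²/n_h, with W_h = N_h/N and N = 1070:
  stratum 1: (60/1070)²·(1 − 14/60)·4.6²/14 = 0.00364359
  stratum 2: (440/1070)²·(1 − 72/440)·7.4²/72 = 0.107563
  stratum 3: (40/1070)²·(1 − 5/40)·5.2²/5 = 0.00661298
  stratum 4: (530/1070)²·(1 − 69/530)·2.7²/69 = 0.0225469
V_st = 0.140367
V_srs = (1 − 160/1070)·66.70/160 = 0.354539
deff = V_st / V_srs = 0.140367/0.354539 = 0.3959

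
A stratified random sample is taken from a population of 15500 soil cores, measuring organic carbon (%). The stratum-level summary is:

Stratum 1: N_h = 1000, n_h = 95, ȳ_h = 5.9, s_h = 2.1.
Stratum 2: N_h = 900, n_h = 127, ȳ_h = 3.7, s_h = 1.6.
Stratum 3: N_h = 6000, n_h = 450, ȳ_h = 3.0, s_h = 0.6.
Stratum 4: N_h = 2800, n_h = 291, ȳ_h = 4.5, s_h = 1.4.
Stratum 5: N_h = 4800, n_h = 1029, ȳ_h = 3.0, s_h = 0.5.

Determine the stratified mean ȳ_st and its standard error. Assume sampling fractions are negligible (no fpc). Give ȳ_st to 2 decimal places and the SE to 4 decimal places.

ȳ_st = Σ W_h ȳ_h = (1000·5.9 + 900·3.7 + 6000·3.0 + 2800·4.5 + 4800·3.0)/15500 = 3.49871
V̂(ȳ_st) = Σ W_h² s_h²/n_h, with W_h = N_h/N and N = 15500:
  stratum 1: (1000/15500)²·2.1²/95 = 0.00019322
  stratum 2: (900/15500)²·1.6²/127 = 6.79607e-05
  stratum 3: (6000/15500)²·0.6²/450 = 0.000119875
  stratum 4: (2800/15500)²·1.4²/291 = 0.000219794
  stratum 5: (4800/15500)²·0.5²/1029 = 2.32993e-05
V̂(ȳ_st) = 0.000624149
SE(ȳ_st) = √0.000624149 = 0.024983

ȳ_st ≈ 3.50, SE ≈ 0.0250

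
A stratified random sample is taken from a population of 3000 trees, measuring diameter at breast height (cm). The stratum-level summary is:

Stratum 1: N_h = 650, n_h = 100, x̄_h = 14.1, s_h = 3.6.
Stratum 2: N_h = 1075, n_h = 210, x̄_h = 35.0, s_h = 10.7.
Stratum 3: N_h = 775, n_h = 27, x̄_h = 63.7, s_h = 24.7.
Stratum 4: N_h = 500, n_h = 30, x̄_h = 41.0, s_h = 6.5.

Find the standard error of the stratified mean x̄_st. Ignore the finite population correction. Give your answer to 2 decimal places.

SE(x̄_st) ≈ 1.27

V̂(x̄_st) = Σ W_h² s_h²/n_h, with W_h = N_h/N and N = 3000:
  stratum 1: (650/3000)²·3.6²/100 = 0.006084
  stratum 2: (1075/3000)²·10.7²/210 = 0.070004
  stratum 3: (775/3000)²·24.7²/27 = 1.50796
  stratum 4: (500/3000)²·6.5²/30 = 0.0391204
V̂(x̄_st) = 1.62317
SE(x̄_st) = √1.62317 = 1.27404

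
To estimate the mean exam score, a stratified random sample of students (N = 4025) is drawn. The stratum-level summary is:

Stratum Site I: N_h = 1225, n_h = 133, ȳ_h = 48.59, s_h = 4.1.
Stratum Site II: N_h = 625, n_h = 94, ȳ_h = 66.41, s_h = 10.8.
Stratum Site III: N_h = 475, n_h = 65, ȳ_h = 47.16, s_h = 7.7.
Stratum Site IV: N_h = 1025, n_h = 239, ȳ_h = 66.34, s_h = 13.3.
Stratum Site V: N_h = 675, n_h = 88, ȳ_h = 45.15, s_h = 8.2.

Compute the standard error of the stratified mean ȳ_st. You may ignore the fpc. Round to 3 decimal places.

SE(ȳ_st) ≈ 0.352

V̂(ȳ_st) = Σ W_h² s_h²/n_h, with W_h = N_h/N and N = 4025:
  stratum Site I: (1225/4025)²·4.1²/133 = 0.0117073
  stratum Site II: (625/4025)²·10.8²/94 = 0.0299191
  stratum Site III: (475/4025)²·7.7²/65 = 0.0127035
  stratum Site IV: (1025/4025)²·13.3²/239 = 0.0479978
  stratum Site V: (675/4025)²·8.2²/88 = 0.0214892
V̂(ȳ_st) = 0.123817
SE(ȳ_st) = √0.123817 = 0.351876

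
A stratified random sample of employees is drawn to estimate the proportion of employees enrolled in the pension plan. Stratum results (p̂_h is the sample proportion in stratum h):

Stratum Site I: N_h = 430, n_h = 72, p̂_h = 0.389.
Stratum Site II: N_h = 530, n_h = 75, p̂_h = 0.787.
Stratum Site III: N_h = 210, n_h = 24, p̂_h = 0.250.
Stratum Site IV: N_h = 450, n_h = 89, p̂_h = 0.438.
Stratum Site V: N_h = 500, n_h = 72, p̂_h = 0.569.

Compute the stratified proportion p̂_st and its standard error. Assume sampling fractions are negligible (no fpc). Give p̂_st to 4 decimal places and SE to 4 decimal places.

p̂_st ≈ 0.5276, SE ≈ 0.0260

N = 2120; stratum weights W_h = N_h/N.
p̂_st = Σ W_h p̂_h = (430·0.389 + 530·0.787 + 210·0.250 + 450·0.438 + 500·0.569)/2120 = 0.52758
V̂(p̂_st) = Σ W_h² p̂_h(1−p̂_h)/(n_h−1):
  stratum Site I: (430/2120)²·0.389·0.611/71 = 0.00013772
  stratum Site II: (530/2120)²·0.787·0.213/74 = 0.00014158
  stratum Site III: (210/2120)²·0.250·0.750/23 = 7.99908e-05
  stratum Site IV: (450/2120)²·0.438·0.562/88 = 0.000126032
  stratum Site V: (500/2120)²·0.569·0.431/71 = 0.000192132
V̂(p̂_st) = 0.000677455; SE = √V̂ = 0.026028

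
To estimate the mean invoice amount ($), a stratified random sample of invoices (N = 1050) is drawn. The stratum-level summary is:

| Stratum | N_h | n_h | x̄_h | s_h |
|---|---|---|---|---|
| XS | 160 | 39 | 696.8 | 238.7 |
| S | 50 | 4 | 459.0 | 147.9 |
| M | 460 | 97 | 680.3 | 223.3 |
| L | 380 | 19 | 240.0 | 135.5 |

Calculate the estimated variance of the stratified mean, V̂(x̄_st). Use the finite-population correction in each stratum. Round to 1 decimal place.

V̂(x̄_st) ≈ 235.2

V̂(x̄_st) = Σ W_h² (1 − n_h/N_h) s_h²/n_h, with W_h = N_h/N and N = 1050:
  stratum XS: (160/1050)²·(1 − 39/160)·238.7²/39 = 25.6547
  stratum S: (50/1050)²·(1 − 4/50)·147.9²/4 = 11.4084
  stratum M: (460/1050)²·(1 − 97/460)·223.3²/97 = 77.8559
  stratum L: (380/1050)²·(1 − 19/380)·135.5²/19 = 120.237
V̂(x̄_st) = 235.156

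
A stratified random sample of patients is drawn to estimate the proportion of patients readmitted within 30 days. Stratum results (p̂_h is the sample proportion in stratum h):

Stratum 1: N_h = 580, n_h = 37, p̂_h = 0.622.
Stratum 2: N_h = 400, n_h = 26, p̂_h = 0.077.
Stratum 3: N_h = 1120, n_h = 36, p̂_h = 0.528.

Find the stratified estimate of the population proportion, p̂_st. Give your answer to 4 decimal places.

N = 2100; stratum weights W_h = N_h/N.
p̂_st = Σ W_h p̂_h = (580·0.622 + 400·0.077 + 1120·0.528)/2100 = 0.46806

p̂_st ≈ 0.4681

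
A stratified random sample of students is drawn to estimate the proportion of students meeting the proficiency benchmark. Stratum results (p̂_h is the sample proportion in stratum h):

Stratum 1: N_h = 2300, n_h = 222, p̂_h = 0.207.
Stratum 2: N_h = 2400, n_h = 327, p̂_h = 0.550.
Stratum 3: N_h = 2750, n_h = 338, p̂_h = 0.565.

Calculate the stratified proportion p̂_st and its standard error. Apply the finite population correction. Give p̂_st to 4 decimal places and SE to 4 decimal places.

N = 7450; stratum weights W_h = N_h/N.
p̂_st = Σ W_h p̂_h = (2300·0.207 + 2400·0.550 + 2750·0.565)/7450 = 0.44964
V̂(p̂_st) = Σ W_h² (1 − n_h/N_h) p̂_h(1−p̂_h)/(n_h−1):
  stratum 1: (2300/7450)²·(1 − 222/2300)·0.207·0.793/221 = 6.39605e-05
  stratum 2: (2400/7450)²·(1 − 327/2400)·0.550·0.450/326 = 6.80543e-05
  stratum 3: (2750/7450)²·(1 − 338/2750)·0.565·0.435/337 = 8.71576e-05
V̂(p̂_st) = 0.000219172; SE = √V̂ = 0.0148045

p̂_st ≈ 0.4496, SE ≈ 0.0148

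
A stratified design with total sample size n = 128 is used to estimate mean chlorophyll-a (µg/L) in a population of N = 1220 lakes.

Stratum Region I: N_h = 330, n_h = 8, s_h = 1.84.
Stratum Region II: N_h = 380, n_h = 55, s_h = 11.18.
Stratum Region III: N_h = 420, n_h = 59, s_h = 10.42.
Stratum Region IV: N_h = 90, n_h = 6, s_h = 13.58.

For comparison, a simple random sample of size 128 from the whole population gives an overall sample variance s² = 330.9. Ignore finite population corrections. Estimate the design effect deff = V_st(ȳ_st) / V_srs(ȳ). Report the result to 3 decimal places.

deff ≈ 0.246

V̂(ȳ_st) = Σ W_h² s_h²/n_h, with W_h = N_h/N and N = 1220:
  stratum Region I: (330/1220)²·1.84²/8 = 0.0309638
  stratum Region II: (380/1220)²·11.18²/55 = 0.22048
  stratum Region III: (420/1220)²·10.42²/59 = 0.218103
  stratum Region IV: (90/1220)²·13.58²/6 = 0.167268
V_st = 0.636815
V_srs = s²/n = 330.9/128 = 2.58516
deff = V_st / V_srs = 0.636815/2.58516 = 0.2463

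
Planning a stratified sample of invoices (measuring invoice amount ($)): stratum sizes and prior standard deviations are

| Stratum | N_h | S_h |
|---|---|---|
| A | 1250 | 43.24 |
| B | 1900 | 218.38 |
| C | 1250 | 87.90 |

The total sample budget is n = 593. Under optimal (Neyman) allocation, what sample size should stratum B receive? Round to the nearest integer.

425

Neyman allocation: n_h = n · N_h S_h / Σ N_i S_i, with n = 593.
  stratum A: N_h·S_h = 1250·43.24 = 54050.00
  stratum B: N_h·S_h = 1900·218.38 = 414922.00
  stratum C: N_h·S_h = 1250·87.90 = 109875.00
Σ N_h S_h = 578847.00
n for stratum B = 593·414922.00/578847.00 = 425.067 → 425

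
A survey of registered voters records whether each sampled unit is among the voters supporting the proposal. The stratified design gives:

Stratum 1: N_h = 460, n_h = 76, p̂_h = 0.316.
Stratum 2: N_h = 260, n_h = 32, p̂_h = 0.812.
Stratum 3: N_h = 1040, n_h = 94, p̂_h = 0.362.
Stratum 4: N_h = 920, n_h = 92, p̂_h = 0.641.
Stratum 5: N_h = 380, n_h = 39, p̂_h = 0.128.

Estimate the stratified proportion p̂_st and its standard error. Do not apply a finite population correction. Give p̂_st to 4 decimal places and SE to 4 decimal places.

N = 3060; stratum weights W_h = N_h/N.
p̂_st = Σ W_h p̂_h = (460·0.316 + 260·0.812 + 1040·0.362 + 920·0.641 + 380·0.128)/3060 = 0.44814
V̂(p̂_st) = Σ W_h² p̂_h(1−p̂_h)/(n_h−1):
  stratum 1: (460/3060)²·0.316·0.684/75 = 6.5126e-05
  stratum 2: (260/3060)²·0.812·0.188/31 = 3.55513e-05
  stratum 3: (1040/3060)²·0.362·0.638/93 = 0.00028686
  stratum 4: (920/3060)²·0.641·0.359/91 = 0.000228583
  stratum 5: (380/3060)²·0.128·0.872/38 = 4.52968e-05
V̂(p̂_st) = 0.000661417; SE = √V̂ = 0.025718

p̂_st ≈ 0.4481, SE ≈ 0.0257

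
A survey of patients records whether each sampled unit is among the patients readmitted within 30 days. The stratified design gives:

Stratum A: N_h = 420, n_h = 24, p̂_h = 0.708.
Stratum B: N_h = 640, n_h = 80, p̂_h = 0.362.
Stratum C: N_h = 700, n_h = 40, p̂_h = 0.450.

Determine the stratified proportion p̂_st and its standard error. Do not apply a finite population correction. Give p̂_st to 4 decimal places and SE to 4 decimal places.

N = 1760; stratum weights W_h = N_h/N.
p̂_st = Σ W_h p̂_h = (420·0.708 + 640·0.362 + 700·0.450)/1760 = 0.47957
V̂(p̂_st) = Σ W_h² p̂_h(1−p̂_h)/(n_h−1):
  stratum A: (420/1760)²·0.708·0.292/23 = 0.000511872
  stratum B: (640/1760)²·0.362·0.638/79 = 0.000386578
  stratum C: (700/1760)²·0.450·0.550/39 = 0.00100388
V̂(p̂_st) = 0.00190233; SE = √V̂ = 0.0436157

p̂_st ≈ 0.4796, SE ≈ 0.0436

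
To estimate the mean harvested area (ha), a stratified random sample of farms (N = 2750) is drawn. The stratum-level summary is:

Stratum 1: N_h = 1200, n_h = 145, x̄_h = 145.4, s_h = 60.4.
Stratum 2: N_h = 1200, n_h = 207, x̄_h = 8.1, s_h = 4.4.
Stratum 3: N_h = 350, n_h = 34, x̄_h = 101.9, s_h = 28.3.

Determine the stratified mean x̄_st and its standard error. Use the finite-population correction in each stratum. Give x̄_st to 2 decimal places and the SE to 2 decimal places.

x̄_st = Σ W_h x̄_h = (1200·145.4 + 1200·8.1 + 350·101.9)/2750 = 79.95091
V̂(x̄_st) = Σ W_h² (1 − n_h/N_h) s_h²/n_h, with W_h = N_h/N and N = 2750:
  stratum 1: (1200/2750)²·(1 − 145/1200)·60.4²/145 = 4.21186
  stratum 2: (1200/2750)²·(1 − 207/1200)·4.4²/207 = 0.0147367
  stratum 3: (350/2750)²·(1 − 34/350)·28.3²/34 = 0.344496
V̂(x̄_st) = 4.57109
SE(x̄_st) = √4.57109 = 2.13801

x̄_st ≈ 79.95, SE ≈ 2.14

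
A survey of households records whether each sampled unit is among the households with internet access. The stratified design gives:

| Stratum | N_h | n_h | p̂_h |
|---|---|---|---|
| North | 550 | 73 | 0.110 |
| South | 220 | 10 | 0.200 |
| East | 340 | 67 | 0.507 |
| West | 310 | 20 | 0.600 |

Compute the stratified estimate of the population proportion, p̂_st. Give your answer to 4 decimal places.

N = 1420; stratum weights W_h = N_h/N.
p̂_st = Σ W_h p̂_h = (550·0.110 + 220·0.200 + 340·0.507 + 310·0.600)/1420 = 0.32597

p̂_st ≈ 0.3260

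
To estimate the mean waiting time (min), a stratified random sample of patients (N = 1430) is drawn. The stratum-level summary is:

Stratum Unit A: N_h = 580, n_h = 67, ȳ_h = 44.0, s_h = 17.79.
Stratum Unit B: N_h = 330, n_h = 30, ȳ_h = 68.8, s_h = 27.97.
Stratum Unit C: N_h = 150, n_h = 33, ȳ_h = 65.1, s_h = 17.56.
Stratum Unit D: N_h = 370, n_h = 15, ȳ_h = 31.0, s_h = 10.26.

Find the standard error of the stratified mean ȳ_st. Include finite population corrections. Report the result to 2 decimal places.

V̂(ȳ_st) = Σ W_h² (1 − n_h/N_h) s_h²/n_h, with W_h = N_h/N and N = 1430:
  stratum Unit A: (580/1430)²·(1 − 67/580)·17.79²/67 = 0.687306
  stratum Unit B: (330/1430)²·(1 − 30/330)·27.97²/30 = 1.26249
  stratum Unit C: (150/1430)²·(1 − 33/150)·17.56²/33 = 0.0801937
  stratum Unit D: (370/1430)²·(1 − 15/370)·10.26²/15 = 0.450777
V̂(ȳ_st) = 2.48076
SE(ȳ_st) = √2.48076 = 1.57504

SE(ȳ_st) ≈ 1.58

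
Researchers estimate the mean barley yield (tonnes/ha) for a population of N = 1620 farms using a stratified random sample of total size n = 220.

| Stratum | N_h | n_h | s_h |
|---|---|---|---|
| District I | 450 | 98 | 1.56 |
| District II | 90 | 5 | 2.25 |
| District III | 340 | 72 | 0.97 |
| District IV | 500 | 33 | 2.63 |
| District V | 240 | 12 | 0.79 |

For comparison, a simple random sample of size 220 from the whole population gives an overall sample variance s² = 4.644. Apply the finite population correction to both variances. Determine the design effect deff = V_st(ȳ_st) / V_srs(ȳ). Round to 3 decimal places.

V̂(ȳ_st) = Σ W_h² (1 − n_h/N_h) s_h²/n_h, with W_h = N_h/N and N = 1620:
  stratum District I: (450/1620)²·(1 − 98/450)·1.56²/98 = 0.00149882
  stratum District II: (90/1620)²·(1 − 5/90)·2.25²/5 = 0.00295139
  stratum District III: (340/1620)²·(1 − 72/340)·0.97²/72 = 0.000453727
  stratum District IV: (500/1620)²·(1 − 33/500)·2.63²/33 = 0.018649
  stratum District V: (240/1620)²·(1 − 12/240)·0.79²/12 = 0.0010844
V_st = 0.0246373
V_srs = (1 − 220/1620)·4.644/220 = 0.0182424
deff = V_st / V_srs = 0.0246373/0.0182424 = 1.3505

deff ≈ 1.351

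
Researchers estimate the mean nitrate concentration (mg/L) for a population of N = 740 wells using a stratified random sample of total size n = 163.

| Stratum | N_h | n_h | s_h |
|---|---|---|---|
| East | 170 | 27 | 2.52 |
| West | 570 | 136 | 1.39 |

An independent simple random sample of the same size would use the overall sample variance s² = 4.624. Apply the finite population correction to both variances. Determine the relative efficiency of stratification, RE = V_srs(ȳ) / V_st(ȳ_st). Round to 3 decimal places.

RE ≈ 1.312

V̂(ȳ_st) = Σ W_h² (1 − n_h/N_h) s_h²/n_h, with W_h = N_h/N and N = 740:
  stratum East: (170/740)²·(1 − 27/170)·2.52²/27 = 0.0104414
  stratum West: (570/740)²·(1 − 136/570)·1.39²/136 = 0.00641788
V_st = 0.0168593
V_srs = (1 − 163/740)·4.624/163 = 0.0221194
Relative efficiency = V_srs / V_st = 0.0221194/0.0168593 = 1.3120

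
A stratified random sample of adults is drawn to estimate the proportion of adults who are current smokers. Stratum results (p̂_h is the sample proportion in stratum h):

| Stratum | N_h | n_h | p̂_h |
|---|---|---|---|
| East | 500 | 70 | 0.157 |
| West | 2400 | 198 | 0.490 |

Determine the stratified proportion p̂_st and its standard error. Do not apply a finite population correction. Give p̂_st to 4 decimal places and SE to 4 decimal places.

N = 2900; stratum weights W_h = N_h/N.
p̂_st = Σ W_h p̂_h = (500·0.157 + 2400·0.490)/2900 = 0.43259
V̂(p̂_st) = Σ W_h² p̂_h(1−p̂_h)/(n_h−1):
  stratum East: (500/2900)²·0.157·0.843/69 = 5.70193e-05
  stratum West: (2400/2900)²·0.490·0.510/197 = 0.000868813
V̂(p̂_st) = 0.000925833; SE = √V̂ = 0.0304275

p̂_st ≈ 0.4326, SE ≈ 0.0304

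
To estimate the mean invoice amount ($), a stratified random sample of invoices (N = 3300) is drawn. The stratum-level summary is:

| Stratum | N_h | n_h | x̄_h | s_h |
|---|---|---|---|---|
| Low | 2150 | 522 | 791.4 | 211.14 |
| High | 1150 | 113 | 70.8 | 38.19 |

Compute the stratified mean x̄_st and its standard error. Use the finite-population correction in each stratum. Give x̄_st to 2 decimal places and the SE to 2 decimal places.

x̄_st = Σ W_h x̄_h = (2150·791.4 + 1150·70.8)/3300 = 540.28182
V̂(x̄_st) = Σ W_h² (1 − n_h/N_h) s_h²/n_h, with W_h = N_h/N and N = 3300:
  stratum Low: (2150/3300)²·(1 − 522/2150)·211.14²/522 = 27.4496
  stratum High: (1150/3300)²·(1 − 113/1150)·38.19²/113 = 1.41341
V̂(x̄_st) = 28.863
SE(x̄_st) = √28.863 = 5.37243

x̄_st ≈ 540.28, SE ≈ 5.37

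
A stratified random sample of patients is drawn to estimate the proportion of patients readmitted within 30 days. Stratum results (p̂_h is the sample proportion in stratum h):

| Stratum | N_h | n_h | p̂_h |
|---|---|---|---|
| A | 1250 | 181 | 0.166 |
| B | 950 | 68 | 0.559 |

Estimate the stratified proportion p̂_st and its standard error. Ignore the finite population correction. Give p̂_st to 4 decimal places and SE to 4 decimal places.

p̂_st ≈ 0.3357, SE ≈ 0.0306

N = 2200; stratum weights W_h = N_h/N.
p̂_st = Σ W_h p̂_h = (1250·0.166 + 950·0.559)/2200 = 0.33570
V̂(p̂_st) = Σ W_h² p̂_h(1−p̂_h)/(n_h−1):
  stratum A: (1250/2200)²·0.166·0.834/180 = 0.0002483
  stratum B: (950/2200)²·0.559·0.441/67 = 0.000686084
V̂(p̂_st) = 0.000934384; SE = √V̂ = 0.0305677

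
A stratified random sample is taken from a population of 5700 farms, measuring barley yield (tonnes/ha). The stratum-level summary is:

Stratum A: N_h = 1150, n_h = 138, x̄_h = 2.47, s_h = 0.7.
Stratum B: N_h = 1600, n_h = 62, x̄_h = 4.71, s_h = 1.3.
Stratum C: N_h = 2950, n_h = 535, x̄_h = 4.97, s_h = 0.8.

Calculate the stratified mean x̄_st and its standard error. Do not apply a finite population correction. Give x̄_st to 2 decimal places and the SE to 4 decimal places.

x̄_st = Σ W_h x̄_h = (1150·2.47 + 1600·4.71 + 2950·4.97)/5700 = 4.39263
V̂(x̄_st) = Σ W_h² s_h²/n_h, with W_h = N_h/N and N = 5700:
  stratum A: (1150/5700)²·0.7²/138 = 0.000144532
  stratum B: (1600/5700)²·1.3²/62 = 0.00214776
  stratum C: (2950/5700)²·0.8²/535 = 0.000320421
V̂(x̄_st) = 0.00261271
SE(x̄_st) = √0.00261271 = 0.0511147

x̄_st ≈ 4.39, SE ≈ 0.0511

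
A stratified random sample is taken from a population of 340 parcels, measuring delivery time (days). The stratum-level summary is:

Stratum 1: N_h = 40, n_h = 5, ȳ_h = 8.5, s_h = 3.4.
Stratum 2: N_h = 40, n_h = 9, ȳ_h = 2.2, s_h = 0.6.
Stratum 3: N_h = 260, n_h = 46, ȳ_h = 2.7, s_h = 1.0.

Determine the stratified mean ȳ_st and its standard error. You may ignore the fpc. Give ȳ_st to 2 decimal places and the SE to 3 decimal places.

ȳ_st = Σ W_h ȳ_h = (40·8.5 + 40·2.2 + 260·2.7)/340 = 3.32353
V̂(ȳ_st) = Σ W_h² s_h²/n_h, with W_h = N_h/N and N = 340:
  stratum 1: (40/340)²·3.4²/5 = 0.032
  stratum 2: (40/340)²·0.6²/9 = 0.000553633
  stratum 3: (260/340)²·1.0²/46 = 0.0127125
V̂(ȳ_st) = 0.0452661
SE(ȳ_st) = √0.0452661 = 0.212758

ȳ_st ≈ 3.32, SE ≈ 0.213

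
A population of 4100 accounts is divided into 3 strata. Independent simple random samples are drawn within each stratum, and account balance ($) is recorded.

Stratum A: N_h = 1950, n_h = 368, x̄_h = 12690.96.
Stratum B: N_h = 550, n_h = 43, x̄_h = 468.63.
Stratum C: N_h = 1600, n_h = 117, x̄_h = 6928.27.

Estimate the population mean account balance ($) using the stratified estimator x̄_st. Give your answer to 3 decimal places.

N = Σ N_h = 4100. Stratum weights W_h = N_h/N.
x̄_st = (1950·12690.96 + 550·468.63 + 1600·6928.27) / 4100 = 8802.52451

x̄_st ≈ 8802.525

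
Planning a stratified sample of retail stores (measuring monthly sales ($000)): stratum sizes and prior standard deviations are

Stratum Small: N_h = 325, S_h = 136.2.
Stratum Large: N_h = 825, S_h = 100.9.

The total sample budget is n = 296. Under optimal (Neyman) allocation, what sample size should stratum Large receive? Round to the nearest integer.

Neyman allocation: n_h = n · N_h S_h / Σ N_i S_i, with n = 296.
  stratum Small: N_h·S_h = 325·136.2 = 44265.00
  stratum Large: N_h·S_h = 825·100.9 = 83242.50
Σ N_h S_h = 127507.50
n for stratum Large = 296·83242.50/127507.50 = 193.242 → 193

193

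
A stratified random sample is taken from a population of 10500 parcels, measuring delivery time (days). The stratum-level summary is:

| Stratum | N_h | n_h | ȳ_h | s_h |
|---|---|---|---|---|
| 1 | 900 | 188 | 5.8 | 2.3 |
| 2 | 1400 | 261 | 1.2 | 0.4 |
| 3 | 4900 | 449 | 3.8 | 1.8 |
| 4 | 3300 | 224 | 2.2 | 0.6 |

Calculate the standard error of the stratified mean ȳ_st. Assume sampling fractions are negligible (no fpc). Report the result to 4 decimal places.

SE(ȳ_st) ≈ 0.0441

V̂(ȳ_st) = Σ W_h² s_h²/n_h, with W_h = N_h/N and N = 10500:
  stratum 1: (900/10500)²·2.3²/188 = 0.00020673
  stratum 2: (1400/10500)²·0.4²/261 = 1.08983e-05
  stratum 3: (4900/10500)²·1.8²/449 = 0.00157149
  stratum 4: (3300/10500)²·0.6²/224 = 0.000158746
V̂(ȳ_st) = 0.00194787
SE(ȳ_st) = √0.00194787 = 0.0441346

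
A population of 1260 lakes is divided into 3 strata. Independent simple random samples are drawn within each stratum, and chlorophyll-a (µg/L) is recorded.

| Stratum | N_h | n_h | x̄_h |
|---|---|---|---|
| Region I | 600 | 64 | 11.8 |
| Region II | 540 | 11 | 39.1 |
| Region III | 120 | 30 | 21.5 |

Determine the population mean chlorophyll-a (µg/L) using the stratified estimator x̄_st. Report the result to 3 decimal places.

N = Σ N_h = 1260. Stratum weights W_h = N_h/N.
x̄_st = (600·11.8 + 540·39.1 + 120·21.5) / 1260 = 24.42381

x̄_st ≈ 24.424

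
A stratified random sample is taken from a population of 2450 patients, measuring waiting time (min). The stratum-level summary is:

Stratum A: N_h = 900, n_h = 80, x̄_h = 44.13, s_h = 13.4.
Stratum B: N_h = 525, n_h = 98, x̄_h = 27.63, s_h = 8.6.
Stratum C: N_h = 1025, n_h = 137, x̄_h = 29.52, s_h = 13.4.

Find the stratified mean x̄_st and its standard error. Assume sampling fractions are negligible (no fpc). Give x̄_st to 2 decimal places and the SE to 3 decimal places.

x̄_st = Σ W_h x̄_h = (900·44.13 + 525·27.63 + 1025·29.52)/2450 = 34.48194
V̂(x̄_st) = Σ W_h² s_h²/n_h, with W_h = N_h/N and N = 2450:
  stratum A: (900/2450)²·13.4²/80 = 0.302881
  stratum B: (525/2450)²·8.6²/98 = 0.0346543
  stratum C: (1025/2450)²·13.4²/137 = 0.229406
V̂(x̄_st) = 0.566942
SE(x̄_st) = √0.566942 = 0.752955

x̄_st ≈ 34.48, SE ≈ 0.753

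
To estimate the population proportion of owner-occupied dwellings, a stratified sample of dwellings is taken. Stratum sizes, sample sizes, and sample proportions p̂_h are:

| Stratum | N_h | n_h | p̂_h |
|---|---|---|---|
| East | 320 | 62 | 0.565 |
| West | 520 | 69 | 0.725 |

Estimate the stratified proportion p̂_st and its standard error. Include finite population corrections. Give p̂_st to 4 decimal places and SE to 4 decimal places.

N = 840; stratum weights W_h = N_h/N.
p̂_st = Σ W_h p̂_h = (320·0.565 + 520·0.725)/840 = 0.66405
V̂(p̂_st) = Σ W_h² (1 − n_h/N_h) p̂_h(1−p̂_h)/(n_h−1):
  stratum East: (320/840)²·(1 − 62/320)·0.565·0.435/61 = 0.000471432
  stratum West: (520/840)²·(1 − 69/520)·0.725·0.275/68 = 0.000974503
V̂(p̂_st) = 0.00144593; SE = √V̂ = 0.0380254

p̂_st ≈ 0.6640, SE ≈ 0.0380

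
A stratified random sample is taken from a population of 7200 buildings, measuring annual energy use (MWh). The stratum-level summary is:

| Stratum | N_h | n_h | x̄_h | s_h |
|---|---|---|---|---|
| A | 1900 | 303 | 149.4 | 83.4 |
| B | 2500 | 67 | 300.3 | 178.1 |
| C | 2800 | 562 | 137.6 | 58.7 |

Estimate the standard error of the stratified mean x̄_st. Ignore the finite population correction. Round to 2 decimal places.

V̂(x̄_st) = Σ W_h² s_h²/n_h, with W_h = N_h/N and N = 7200:
  stratum A: (1900/7200)²·83.4²/303 = 1.59857
  stratum B: (2500/7200)²·178.1²/67 = 57.0779
  stratum C: (2800/7200)²·58.7²/562 = 0.927237
V̂(x̄_st) = 59.6037
SE(x̄_st) = √59.6037 = 7.72034

SE(x̄_st) ≈ 7.72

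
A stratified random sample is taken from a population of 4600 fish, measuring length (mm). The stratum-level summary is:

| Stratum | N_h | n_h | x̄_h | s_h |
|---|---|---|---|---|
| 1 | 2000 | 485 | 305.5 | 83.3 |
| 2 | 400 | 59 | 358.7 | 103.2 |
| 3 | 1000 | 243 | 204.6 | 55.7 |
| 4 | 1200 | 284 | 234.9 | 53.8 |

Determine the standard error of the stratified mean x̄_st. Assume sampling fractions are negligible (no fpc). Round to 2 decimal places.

V̂(x̄_st) = Σ W_h² s_h²/n_h, with W_h = N_h/N and N = 4600:
  stratum 1: (2000/4600)²·83.3²/485 = 2.70453
  stratum 2: (400/4600)²·103.2²/59 = 1.36493
  stratum 3: (1000/4600)²·55.7²/243 = 0.603377
  stratum 4: (1200/4600)²·53.8²/284 = 0.693574
V̂(x̄_st) = 5.36642
SE(x̄_st) = √5.36642 = 2.31655

SE(x̄_st) ≈ 2.32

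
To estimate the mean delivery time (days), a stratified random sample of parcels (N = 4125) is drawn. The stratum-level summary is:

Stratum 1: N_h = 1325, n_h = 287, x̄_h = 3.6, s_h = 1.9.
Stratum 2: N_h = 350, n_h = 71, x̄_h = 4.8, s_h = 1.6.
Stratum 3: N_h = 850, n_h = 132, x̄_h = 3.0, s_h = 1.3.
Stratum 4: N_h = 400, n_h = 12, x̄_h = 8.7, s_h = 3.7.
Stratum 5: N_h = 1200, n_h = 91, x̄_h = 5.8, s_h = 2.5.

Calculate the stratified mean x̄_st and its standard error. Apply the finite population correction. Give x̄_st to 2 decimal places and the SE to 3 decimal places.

x̄_st ≈ 4.71, SE ≈ 0.132

x̄_st = Σ W_h x̄_h = (1325·3.6 + 350·4.8 + 850·3.0 + 400·8.7 + 1200·5.8)/4125 = 4.71273
V̂(x̄_st) = Σ W_h² (1 − n_h/N_h) s_h²/n_h, with W_h = N_h/N and N = 4125:
  stratum 1: (1325/4125)²·(1 − 287/1325)·1.9²/287 = 0.00101669
  stratum 2: (350/4125)²·(1 − 71/350)·1.6²/71 = 0.000206922
  stratum 3: (850/4125)²·(1 − 132/850)·1.3²/132 = 0.000459207
  stratum 4: (400/4125)²·(1 − 12/400)·3.7²/12 = 0.0104056
  stratum 5: (1200/4125)²·(1 − 91/1200)·2.5²/91 = 0.0053716
V̂(x̄_st) = 0.01746
SE(x̄_st) = √0.01746 = 0.132136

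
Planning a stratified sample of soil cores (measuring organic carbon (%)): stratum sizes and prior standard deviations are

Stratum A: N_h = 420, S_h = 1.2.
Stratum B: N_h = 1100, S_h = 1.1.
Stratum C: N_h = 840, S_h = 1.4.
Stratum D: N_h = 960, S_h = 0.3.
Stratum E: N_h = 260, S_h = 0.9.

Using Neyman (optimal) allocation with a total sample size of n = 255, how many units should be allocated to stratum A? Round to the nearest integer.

Neyman allocation: n_h = n · N_h S_h / Σ N_i S_i, with n = 255.
  stratum A: N_h·S_h = 420·1.2 = 504.00
  stratum B: N_h·S_h = 1100·1.1 = 1210.00
  stratum C: N_h·S_h = 840·1.4 = 1176.00
  stratum D: N_h·S_h = 960·0.3 = 288.00
  stratum E: N_h·S_h = 260·0.9 = 234.00
Σ N_h S_h = 3412.00
n for stratum A = 255·504.00/3412.00 = 37.667 → 38

38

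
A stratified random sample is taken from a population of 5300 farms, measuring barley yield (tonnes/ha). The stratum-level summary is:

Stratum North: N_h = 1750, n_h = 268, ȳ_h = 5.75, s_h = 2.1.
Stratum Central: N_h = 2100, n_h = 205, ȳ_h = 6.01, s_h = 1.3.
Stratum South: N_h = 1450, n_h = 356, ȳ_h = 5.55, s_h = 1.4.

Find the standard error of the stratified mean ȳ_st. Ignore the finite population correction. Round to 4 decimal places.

SE(ȳ_st) ≈ 0.0592

V̂(ȳ_st) = Σ W_h² s_h²/n_h, with W_h = N_h/N and N = 5300:
  stratum North: (1750/5300)²·2.1²/268 = 0.00179402
  stratum Central: (2100/5300)²·1.3²/205 = 0.00129425
  stratum South: (1450/5300)²·1.4²/356 = 0.000412088
V̂(ȳ_st) = 0.00350037
SE(ȳ_st) = √0.00350037 = 0.0591639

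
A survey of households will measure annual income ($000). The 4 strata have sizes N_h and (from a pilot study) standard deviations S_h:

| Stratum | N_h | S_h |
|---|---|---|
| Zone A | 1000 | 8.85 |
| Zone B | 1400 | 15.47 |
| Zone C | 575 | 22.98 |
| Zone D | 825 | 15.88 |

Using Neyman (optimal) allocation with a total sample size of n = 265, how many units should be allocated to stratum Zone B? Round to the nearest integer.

Neyman allocation: n_h = n · N_h S_h / Σ N_i S_i, with n = 265.
  stratum Zone A: N_h·S_h = 1000·8.85 = 8850.00
  stratum Zone B: N_h·S_h = 1400·15.47 = 21658.00
  stratum Zone C: N_h·S_h = 575·22.98 = 13213.50
  stratum Zone D: N_h·S_h = 825·15.88 = 13101.00
Σ N_h S_h = 56822.50
n for stratum Zone B = 265·21658.00/56822.50 = 101.005 → 101

101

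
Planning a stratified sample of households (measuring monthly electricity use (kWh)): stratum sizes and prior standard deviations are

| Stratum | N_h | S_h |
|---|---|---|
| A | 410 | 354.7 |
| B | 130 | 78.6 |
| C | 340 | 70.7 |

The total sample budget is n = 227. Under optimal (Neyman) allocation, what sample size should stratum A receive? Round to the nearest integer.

Neyman allocation: n_h = n · N_h S_h / Σ N_i S_i, with n = 227.
  stratum A: N_h·S_h = 410·354.7 = 145427.00
  stratum B: N_h·S_h = 130·78.6 = 10218.00
  stratum C: N_h·S_h = 340·70.7 = 24038.00
Σ N_h S_h = 179683.00
n for stratum A = 227·145427.00/179683.00 = 183.723 → 184

184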